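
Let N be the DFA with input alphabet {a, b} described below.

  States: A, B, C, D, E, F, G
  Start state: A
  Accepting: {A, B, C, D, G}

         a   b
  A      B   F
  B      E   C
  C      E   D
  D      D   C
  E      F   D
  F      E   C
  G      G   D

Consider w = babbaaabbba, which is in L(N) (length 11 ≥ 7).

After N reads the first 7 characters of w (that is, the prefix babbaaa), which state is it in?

E

Run of N on the first 7 characters of w = b a b b a a a:
  step 0: A  (start)
  step 1: F  (read b: A→F)
  step 2: E  (read a: F→E)
  step 3: D  (read b: E→D)
  step 4: C  (read b: D→C)
  step 5: E  (read a: C→E)
  step 6: F  (read a: E→F)
  step 7: E  (read a: F→E)

After reading 7 characters, N is in state E.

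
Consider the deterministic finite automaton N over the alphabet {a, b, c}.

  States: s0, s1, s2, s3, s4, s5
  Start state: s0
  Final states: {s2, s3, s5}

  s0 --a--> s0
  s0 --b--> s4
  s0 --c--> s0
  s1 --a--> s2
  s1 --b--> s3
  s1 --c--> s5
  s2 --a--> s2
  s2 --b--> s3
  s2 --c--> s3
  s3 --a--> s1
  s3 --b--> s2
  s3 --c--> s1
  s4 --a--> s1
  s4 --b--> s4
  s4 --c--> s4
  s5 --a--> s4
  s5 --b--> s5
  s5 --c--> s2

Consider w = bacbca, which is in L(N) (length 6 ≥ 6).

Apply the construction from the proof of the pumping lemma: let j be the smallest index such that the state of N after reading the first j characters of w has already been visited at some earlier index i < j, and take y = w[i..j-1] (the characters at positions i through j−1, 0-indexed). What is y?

b

Run of N on w = b a c b c a:
  step 0: s0  (start)
  step 1: s4  (read b: s0→s4)
  step 2: s1  (read a: s4→s1)
  step 3: s5  (read c: s1→s5)
  step 4: s5  (read b: s5→s5)   ← first repeat (s5 seen earlier)
  step 5: s2  (read c: s5→s2)
  step 6: s2  (read a: s2→s2)

So i = 3, j = 4, giving x = w[0:3] = bac, y = w[3:4] = b, z = w[4:6] = ca.
Check: |xy| = 4 ≤ 6 and |y| = 1 ≥ 1. Reading y takes N from s5 back to s5, so every xyⁱz is accepted.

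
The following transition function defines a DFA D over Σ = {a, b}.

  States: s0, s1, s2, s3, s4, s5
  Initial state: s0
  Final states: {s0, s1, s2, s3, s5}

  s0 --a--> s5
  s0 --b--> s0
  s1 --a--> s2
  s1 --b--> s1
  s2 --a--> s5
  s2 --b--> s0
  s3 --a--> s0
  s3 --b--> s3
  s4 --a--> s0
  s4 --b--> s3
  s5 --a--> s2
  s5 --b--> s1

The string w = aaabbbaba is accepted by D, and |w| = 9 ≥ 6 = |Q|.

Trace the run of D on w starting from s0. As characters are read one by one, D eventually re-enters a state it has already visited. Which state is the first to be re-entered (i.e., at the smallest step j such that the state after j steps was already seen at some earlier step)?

s5

Run of D on w = a a a b b b a b a:
  step 0: s0  (start)
  step 1: s5  (read a: s0→s5)
  step 2: s2  (read a: s5→s2)
  step 3: s5  (read a: s2→s5)   ← first repeat (s5 seen earlier)
  step 4: s1  (read b: s5→s1)
  step 5: s1  (read b: s1→s1)
  step 6: s1  (read b: s1→s1)
  step 7: s2  (read a: s1→s2)
  step 8: s0  (read b: s2→s0)
  step 9: s5  (read a: s0→s5)

The earliest repeat is at step j = 3: D is in s5, which it already visited at step i = 1.
Since D has 6 states, any run of length ≥ 6 visits 6+1 states, so by pigeonhole some state repeats within the first 6 steps — that repeat gives the pumpable loop.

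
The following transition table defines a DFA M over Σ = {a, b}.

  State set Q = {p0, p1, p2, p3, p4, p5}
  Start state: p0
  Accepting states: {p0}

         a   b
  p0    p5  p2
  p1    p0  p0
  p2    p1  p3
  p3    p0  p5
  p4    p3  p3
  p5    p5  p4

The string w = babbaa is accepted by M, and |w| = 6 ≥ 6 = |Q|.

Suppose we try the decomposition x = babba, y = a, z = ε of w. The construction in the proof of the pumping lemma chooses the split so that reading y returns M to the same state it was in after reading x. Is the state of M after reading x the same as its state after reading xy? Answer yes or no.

State sequence: p0 -b-> p2 -a-> p1 -b-> p0 -b-> p2 -a-> p1 -a-> p0

After x (step 5): p1. After xy (step 6): p0.
They differ (p1 ≠ p0), so y is not a cycle from the state after x; this split is not the one the pumping-lemma construction produces, and pumping y need not keep the string in L(M).

no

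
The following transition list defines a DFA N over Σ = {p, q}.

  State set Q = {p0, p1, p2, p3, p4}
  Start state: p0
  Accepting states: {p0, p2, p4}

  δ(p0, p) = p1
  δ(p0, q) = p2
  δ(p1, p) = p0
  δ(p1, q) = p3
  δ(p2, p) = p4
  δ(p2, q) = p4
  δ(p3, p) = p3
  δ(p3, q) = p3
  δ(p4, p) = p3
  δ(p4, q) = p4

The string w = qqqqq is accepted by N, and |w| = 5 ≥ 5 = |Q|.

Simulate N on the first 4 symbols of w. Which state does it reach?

State sequence: p0 -q-> p2 -q-> p4 -q-> p4 -q-> p4

After reading 4 characters, N is in state p4.
(This kind of state-tracing is the core of the pumping-lemma construction: with 5 states, pigeonhole forces a repeat within the first 5 steps.)

p4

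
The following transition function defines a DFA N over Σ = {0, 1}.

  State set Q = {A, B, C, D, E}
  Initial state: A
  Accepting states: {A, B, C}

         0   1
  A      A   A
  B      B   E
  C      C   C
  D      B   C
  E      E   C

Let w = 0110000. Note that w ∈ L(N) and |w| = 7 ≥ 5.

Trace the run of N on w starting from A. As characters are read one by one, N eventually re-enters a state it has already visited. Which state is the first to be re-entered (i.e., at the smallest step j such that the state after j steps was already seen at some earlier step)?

A

Run of N on w = 0 1 1 0 0 0 0:
  step 0: A  (start)
  step 1: A  (read 0: A→A)   ← first repeat (A seen earlier)
  step 2: A  (read 1: A→A)
  step 3: A  (read 1: A→A)
  step 4: A  (read 0: A→A)
  step 5: A  (read 0: A→A)
  step 6: A  (read 0: A→A)
  step 7: A  (read 0: A→A)

The earliest repeat is at step j = 1: N is in A, which it already visited at step i = 0.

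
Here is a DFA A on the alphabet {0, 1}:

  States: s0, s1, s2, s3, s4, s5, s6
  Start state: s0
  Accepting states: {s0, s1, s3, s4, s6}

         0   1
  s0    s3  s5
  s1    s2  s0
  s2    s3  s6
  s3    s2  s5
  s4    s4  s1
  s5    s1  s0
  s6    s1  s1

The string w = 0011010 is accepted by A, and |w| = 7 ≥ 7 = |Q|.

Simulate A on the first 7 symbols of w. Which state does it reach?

s1

Run of A on the first 7 characters of w = 0 0 1 1 0 1 0:
  step 0: s0  (start)
  step 1: s3  (read 0: s0→s3)
  step 2: s2  (read 0: s3→s2)
  step 3: s6  (read 1: s2→s6)
  step 4: s1  (read 1: s6→s1)
  step 5: s2  (read 0: s1→s2)
  step 6: s6  (read 1: s2→s6)
  step 7: s1  (read 0: s6→s1)

After reading 7 characters, A is in state s1.
(This kind of state-tracing is the core of the pumping-lemma construction: with 7 states, pigeonhole forces a repeat within the first 7 steps.)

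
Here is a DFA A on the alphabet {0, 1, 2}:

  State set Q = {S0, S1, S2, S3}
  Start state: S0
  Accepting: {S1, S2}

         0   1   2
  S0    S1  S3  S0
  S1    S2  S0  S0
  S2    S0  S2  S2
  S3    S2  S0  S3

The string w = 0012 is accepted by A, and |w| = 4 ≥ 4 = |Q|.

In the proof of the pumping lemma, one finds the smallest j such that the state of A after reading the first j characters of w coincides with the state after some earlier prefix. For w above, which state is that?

S2

State sequence: S0 -0-> S1 -0-> S2 -1-> S2 -2-> S2
First repeat at step 3: S2 was already visited.

The earliest repeat is at step j = 3: A is in S2, which it already visited at step i = 2.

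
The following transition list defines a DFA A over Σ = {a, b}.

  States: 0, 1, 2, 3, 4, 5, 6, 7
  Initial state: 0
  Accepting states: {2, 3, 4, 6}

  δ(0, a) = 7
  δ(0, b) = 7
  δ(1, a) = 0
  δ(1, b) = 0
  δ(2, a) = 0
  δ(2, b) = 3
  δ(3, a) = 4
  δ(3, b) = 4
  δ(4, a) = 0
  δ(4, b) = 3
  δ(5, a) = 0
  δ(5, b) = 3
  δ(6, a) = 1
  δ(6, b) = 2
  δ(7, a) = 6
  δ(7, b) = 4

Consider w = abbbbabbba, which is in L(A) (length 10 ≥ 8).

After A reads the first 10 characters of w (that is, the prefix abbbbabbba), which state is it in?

Run of A on the first 10 characters of w = a b b b b a b b b a:
  step 0: 0  (start)
  step 1: 7  (read a: 0→7)
  step 2: 4  (read b: 7→4)
  step 3: 3  (read b: 4→3)
  step 4: 4  (read b: 3→4)
  step 5: 3  (read b: 4→3)
  step 6: 4  (read a: 3→4)
  step 7: 3  (read b: 4→3)
  step 8: 4  (read b: 3→4)
  step 9: 3  (read b: 4→3)
  step 10: 4  (read a: 3→4)

After reading 10 characters, A is in state 4.

4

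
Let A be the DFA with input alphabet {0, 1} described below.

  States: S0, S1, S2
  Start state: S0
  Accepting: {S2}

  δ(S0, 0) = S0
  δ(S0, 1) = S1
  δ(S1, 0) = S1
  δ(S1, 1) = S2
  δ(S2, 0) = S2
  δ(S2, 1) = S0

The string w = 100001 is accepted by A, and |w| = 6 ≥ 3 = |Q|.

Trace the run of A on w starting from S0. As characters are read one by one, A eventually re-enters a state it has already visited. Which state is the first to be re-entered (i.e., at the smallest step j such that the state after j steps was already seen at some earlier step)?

State sequence: S0 -1-> S1 -0-> S1 -0-> S1 -0-> S1 -0-> S1 -1-> S2
First repeat at step 2: S1 was already visited.

The earliest repeat is at step j = 2: A is in S1, which it already visited at step i = 1.
Pumping length from the standard proof: p = 3 (the number of states). The repeated state found above gives |xy| = j ≤ 3 and |y| = j − i ≥ 1.

S1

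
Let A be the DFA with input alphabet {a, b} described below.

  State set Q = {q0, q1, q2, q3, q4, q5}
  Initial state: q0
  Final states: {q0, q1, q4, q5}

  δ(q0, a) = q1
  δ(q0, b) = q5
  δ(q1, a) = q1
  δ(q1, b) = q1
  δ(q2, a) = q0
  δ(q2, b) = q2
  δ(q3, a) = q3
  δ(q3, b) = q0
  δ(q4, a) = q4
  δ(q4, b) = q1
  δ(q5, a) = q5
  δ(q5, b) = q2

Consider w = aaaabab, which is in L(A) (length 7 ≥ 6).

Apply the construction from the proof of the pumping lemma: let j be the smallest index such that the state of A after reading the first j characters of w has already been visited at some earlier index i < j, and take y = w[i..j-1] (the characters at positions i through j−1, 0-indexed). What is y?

State sequence: q0 -a-> q1 -a-> q1 -a-> q1 -a-> q1 -b-> q1 -a-> q1 -b-> q1
First repeat at step 2: q1 was already visited.

So i = 1, j = 2, giving x = w[0:1] = a, y = w[1:2] = a, z = w[2:7] = aabab.
Check: |xy| = 2 ≤ 6 and |y| = 1 ≥ 1. Reading y takes A from q1 back to q1, so every xyⁱz is accepted.
With |Q| = 6, pigeonhole forces a state repeat no later than step 6; the substring read between the first and second visits to that state can be pumped.

a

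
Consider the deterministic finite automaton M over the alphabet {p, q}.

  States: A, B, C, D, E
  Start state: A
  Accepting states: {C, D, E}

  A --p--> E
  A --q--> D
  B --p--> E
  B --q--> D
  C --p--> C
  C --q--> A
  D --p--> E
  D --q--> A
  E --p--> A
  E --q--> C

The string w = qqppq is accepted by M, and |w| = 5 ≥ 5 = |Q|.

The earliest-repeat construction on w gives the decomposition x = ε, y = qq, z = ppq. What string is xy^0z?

xy⁰z = xz = ε·ppq = ppq.
Reading y = qq takes M from A back to A, so after x the machine is still in A, and z then leads to the accepting state D. Hence ppq ∈ L(M).

ppq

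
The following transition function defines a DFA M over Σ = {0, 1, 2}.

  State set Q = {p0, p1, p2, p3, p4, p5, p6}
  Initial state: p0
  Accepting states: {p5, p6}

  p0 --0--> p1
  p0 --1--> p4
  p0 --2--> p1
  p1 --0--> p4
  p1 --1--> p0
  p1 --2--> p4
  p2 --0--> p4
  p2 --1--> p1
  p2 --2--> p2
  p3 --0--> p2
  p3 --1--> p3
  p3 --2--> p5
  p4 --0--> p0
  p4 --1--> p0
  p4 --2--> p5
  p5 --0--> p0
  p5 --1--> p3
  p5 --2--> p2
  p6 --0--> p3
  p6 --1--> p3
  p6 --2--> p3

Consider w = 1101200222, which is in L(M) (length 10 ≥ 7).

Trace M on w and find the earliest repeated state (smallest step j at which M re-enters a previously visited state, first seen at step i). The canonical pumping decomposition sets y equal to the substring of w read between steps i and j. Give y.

11

Run of M on w = 1 1 0 1 2 0 0 2 2 2:
  step 0: p0  (start)
  step 1: p4  (read 1: p0→p4)
  step 2: p0  (read 1: p4→p0)   ← first repeat (p0 seen earlier)
  step 3: p1  (read 0: p0→p1)
  step 4: p0  (read 1: p1→p0)
  step 5: p1  (read 2: p0→p1)
  step 6: p4  (read 0: p1→p4)
  step 7: p0  (read 0: p4→p0)
  step 8: p1  (read 2: p0→p1)
  step 9: p4  (read 2: p1→p4)
  step 10: p5  (read 2: p4→p5)

So i = 0, j = 2, giving x = w[0:0] = ε, y = w[0:2] = 11, z = w[2:10] = 01200222.
Check: |xy| = 2 ≤ 7 and |y| = 2 ≥ 1. Reading y takes M from p0 back to p0, so every xyⁱz is accepted.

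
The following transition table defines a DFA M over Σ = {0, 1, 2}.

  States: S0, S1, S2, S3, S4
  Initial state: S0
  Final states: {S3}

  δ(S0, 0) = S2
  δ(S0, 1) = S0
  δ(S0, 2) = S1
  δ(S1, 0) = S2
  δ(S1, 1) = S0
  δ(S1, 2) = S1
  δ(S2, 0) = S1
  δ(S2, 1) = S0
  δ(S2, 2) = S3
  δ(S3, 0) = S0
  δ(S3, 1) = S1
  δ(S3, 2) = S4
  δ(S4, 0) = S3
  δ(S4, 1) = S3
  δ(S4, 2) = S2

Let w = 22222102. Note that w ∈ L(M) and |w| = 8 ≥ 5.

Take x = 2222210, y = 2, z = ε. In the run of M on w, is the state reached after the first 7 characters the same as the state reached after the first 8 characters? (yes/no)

no

State sequence: S0 -2-> S1 -2-> S1 -2-> S1 -2-> S1 -2-> S1 -1-> S0 -0-> S2 -2-> S3

After x (step 7): S2. After xy (step 8): S3.
They differ (S2 ≠ S3), so y is not a cycle from the state after x; this split is not the one the pumping-lemma construction produces, and pumping y need not keep the string in L(M).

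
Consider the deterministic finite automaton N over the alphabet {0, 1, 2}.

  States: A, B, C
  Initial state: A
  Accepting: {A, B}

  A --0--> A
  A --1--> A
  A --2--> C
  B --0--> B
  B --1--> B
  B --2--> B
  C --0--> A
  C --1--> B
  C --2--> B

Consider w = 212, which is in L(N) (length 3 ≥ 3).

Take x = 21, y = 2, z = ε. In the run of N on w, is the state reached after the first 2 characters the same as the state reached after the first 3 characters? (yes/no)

yes

State sequence: A -2-> C -1-> B -2-> B

After x (step 2): B. After xy (step 3): B.
They match, so y = 2 drives N around a cycle from B back to itself; pumping y any number of times keeps N in B before reading z, and xyⁱz ∈ L(N) for every i ≥ 0.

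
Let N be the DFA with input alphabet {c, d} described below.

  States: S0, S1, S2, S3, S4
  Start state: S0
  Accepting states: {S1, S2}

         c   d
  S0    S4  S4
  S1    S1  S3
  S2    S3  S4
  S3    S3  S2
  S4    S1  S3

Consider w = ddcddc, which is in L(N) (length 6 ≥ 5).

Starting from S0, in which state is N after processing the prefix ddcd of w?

State sequence: S0 -d-> S4 -d-> S3 -c-> S3 -d-> S2

After reading 4 characters, N is in state S2.
(This kind of state-tracing is the core of the pumping-lemma construction: with 5 states, pigeonhole forces a repeat within the first 5 steps.)

S2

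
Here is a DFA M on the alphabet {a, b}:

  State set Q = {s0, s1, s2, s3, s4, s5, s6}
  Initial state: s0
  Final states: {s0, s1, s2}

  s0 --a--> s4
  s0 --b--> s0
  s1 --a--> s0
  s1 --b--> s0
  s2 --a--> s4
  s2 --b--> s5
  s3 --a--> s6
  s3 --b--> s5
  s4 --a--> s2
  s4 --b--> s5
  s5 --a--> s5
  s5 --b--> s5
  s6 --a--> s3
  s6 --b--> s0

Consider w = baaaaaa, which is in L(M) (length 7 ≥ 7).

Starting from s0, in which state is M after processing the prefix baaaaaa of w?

State sequence: s0 -b-> s0 -a-> s4 -a-> s2 -a-> s4 -a-> s2 -a-> s4 -a-> s2

After reading 7 characters, M is in state s2.
(This kind of state-tracing is the core of the pumping-lemma construction: with 7 states, pigeonhole forces a repeat within the first 7 steps.)

s2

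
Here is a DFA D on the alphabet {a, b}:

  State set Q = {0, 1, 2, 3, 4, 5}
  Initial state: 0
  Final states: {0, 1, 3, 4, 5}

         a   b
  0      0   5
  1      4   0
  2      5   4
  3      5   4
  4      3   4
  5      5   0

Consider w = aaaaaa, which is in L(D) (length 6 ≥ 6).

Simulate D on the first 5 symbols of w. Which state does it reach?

Run of D on the first 5 characters of w = a a a a a:
  step 0: 0  (start)
  step 1: 0  (read a: 0→0)
  step 2: 0  (read a: 0→0)
  step 3: 0  (read a: 0→0)
  step 4: 0  (read a: 0→0)
  step 5: 0  (read a: 0→0)

After reading 5 characters, D is in state 0.

0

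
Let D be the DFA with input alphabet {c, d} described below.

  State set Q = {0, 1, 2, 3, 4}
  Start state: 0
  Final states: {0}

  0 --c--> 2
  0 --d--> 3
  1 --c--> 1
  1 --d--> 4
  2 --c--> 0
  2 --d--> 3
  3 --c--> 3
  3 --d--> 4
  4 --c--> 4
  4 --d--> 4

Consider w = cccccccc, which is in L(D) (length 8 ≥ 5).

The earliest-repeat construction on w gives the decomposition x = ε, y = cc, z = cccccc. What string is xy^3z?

cccccccccccc

xy^3z = ε·cc·cc·cc·cccccc = cccccccccccc.
Reading y = cc takes D from 0 back to 0, so after x·y·y·y the machine is still in 0, and z then leads to the accepting state 0. Hence cccccccccccc ∈ L(D).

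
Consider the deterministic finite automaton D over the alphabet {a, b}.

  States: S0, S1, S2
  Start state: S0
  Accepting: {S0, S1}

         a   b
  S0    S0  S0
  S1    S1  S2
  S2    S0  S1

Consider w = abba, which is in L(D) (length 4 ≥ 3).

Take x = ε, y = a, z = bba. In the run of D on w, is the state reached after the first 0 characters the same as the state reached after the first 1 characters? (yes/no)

yes

State sequence: S0 -a-> S0

After x (step 0): S0. After xy (step 1): S0.
They match, so y = a drives D around a cycle from S0 back to itself; pumping y any number of times keeps D in S0 before reading z, and xyⁱz ∈ L(D) for every i ≥ 0.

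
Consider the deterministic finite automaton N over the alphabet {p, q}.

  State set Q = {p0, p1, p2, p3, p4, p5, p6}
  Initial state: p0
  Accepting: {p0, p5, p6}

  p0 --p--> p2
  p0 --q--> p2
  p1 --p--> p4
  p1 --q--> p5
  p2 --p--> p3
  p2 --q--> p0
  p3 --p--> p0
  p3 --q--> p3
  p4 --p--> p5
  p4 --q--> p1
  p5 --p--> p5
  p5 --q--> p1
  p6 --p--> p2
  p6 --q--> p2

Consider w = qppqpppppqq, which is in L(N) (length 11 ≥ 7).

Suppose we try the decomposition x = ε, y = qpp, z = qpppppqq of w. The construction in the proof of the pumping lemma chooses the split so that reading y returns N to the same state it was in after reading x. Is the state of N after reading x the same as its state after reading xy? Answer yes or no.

State sequence: p0 -q-> p2 -p-> p3 -p-> p0

After x (step 0): p0. After xy (step 3): p0.
They match, so y = qpp drives N around a cycle from p0 back to itself; pumping y any number of times keeps N in p0 before reading z, and xyⁱz ∈ L(N) for every i ≥ 0.

yes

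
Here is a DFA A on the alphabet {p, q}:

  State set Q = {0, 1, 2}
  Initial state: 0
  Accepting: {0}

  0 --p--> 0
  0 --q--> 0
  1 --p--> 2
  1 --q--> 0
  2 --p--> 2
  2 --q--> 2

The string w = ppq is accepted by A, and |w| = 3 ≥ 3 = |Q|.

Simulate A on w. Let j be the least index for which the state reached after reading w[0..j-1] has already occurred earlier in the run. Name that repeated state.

0

State sequence: 0 -p-> 0 -p-> 0 -q-> 0
First repeat at step 1: 0 was already visited.

The earliest repeat is at step j = 1: A is in 0, which it already visited at step i = 0.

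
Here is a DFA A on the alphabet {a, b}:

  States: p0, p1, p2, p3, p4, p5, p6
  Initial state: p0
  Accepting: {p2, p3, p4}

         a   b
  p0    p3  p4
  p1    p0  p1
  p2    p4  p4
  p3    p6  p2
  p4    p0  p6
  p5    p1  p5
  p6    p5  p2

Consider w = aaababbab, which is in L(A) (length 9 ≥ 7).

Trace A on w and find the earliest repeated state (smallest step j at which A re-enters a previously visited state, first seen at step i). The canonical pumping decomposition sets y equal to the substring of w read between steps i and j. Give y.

Run of A on w = a a a b a b b a b:
  step 0: p0  (start)
  step 1: p3  (read a: p0→p3)
  step 2: p6  (read a: p3→p6)
  step 3: p5  (read a: p6→p5)
  step 4: p5  (read b: p5→p5)   ← first repeat (p5 seen earlier)
  step 5: p1  (read a: p5→p1)
  step 6: p1  (read b: p1→p1)
  step 7: p1  (read b: p1→p1)
  step 8: p0  (read a: p1→p0)
  step 9: p4  (read b: p0→p4)

So i = 3, j = 4, giving x = w[0:3] = aaa, y = w[3:4] = b, z = w[4:9] = abbab.
Check: |xy| = 4 ≤ 7 and |y| = 1 ≥ 1. Reading y takes A from p5 back to p5, so every xyⁱz is accepted.

b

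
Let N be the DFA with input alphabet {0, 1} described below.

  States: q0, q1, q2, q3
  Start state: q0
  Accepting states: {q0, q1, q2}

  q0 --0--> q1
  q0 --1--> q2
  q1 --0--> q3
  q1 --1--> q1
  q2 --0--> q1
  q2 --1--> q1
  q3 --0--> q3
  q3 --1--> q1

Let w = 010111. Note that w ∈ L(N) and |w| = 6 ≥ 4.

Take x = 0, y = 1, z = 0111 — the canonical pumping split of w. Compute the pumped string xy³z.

xy^3z = 0·1·1·1·0111 = 01110111.
Reading y = 1 takes N from q1 back to q1, so after x·y·y·y the machine is still in q1, and z then leads to the accepting state q1. Hence 01110111 ∈ L(N).

01110111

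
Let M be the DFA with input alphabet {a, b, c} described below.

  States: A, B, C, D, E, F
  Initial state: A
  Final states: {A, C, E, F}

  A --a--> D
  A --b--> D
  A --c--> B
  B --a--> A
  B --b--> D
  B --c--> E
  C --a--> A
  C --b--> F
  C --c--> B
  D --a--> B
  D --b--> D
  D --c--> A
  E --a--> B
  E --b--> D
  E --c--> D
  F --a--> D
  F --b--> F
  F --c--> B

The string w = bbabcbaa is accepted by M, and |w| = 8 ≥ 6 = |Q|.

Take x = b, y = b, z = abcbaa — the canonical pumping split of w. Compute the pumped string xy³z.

bbbbabcbaa

xy^3z = b·b·b·b·abcbaa = bbbbabcbaa.
Reading y = b takes M from D back to D, so after x·y·y·y the machine is still in D, and z then leads to the accepting state A. Hence bbbbabcbaa ∈ L(M).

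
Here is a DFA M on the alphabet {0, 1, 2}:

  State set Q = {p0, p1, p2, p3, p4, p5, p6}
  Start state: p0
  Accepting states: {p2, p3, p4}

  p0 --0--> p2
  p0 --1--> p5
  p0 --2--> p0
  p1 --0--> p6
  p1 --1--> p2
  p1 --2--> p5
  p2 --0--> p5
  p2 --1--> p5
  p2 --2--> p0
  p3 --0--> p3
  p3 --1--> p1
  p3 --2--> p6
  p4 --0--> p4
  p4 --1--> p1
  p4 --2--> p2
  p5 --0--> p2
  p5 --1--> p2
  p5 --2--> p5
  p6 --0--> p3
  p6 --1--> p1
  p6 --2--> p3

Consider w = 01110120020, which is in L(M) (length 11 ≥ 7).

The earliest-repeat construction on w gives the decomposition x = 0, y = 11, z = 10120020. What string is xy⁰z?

010120020

xy⁰z = xz = 0·10120020 = 010120020.
Reading y = 11 takes M from p2 back to p2, so after x the machine is still in p2, and z then leads to the accepting state p2. Hence 010120020 ∈ L(M).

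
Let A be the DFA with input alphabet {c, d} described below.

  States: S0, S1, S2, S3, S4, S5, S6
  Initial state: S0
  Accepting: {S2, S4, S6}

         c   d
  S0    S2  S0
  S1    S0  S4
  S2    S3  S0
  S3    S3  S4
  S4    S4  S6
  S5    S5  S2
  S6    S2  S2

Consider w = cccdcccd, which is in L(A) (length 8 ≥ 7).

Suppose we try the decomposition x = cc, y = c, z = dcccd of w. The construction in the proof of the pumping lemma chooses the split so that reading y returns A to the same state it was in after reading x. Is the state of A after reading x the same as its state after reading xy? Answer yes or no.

Run of A on the first 3 characters of w = c c c:
  step 0: S0  (start)
  step 1: S2  (read c: S0→S2)
  step 2: S3  (read c: S2→S3)
  step 3: S3  (read c: S3→S3)

After x (step 2): S3. After xy (step 3): S3.
They match, so y = c drives A around a cycle from S3 back to itself; pumping y any number of times keeps A in S3 before reading z, and xyⁱz ∈ L(A) for every i ≥ 0.

yes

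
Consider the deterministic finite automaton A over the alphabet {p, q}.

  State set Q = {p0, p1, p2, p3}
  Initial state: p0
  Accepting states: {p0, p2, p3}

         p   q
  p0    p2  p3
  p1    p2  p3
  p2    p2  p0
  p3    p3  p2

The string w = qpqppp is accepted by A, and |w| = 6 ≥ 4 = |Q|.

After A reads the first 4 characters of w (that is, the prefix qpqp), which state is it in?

Run of A on the first 4 characters of w = q p q p:
  step 0: p0  (start)
  step 1: p3  (read q: p0→p3)
  step 2: p3  (read p: p3→p3)
  step 3: p2  (read q: p3→p2)
  step 4: p2  (read p: p2→p2)

After reading 4 characters, A is in state p2.

p2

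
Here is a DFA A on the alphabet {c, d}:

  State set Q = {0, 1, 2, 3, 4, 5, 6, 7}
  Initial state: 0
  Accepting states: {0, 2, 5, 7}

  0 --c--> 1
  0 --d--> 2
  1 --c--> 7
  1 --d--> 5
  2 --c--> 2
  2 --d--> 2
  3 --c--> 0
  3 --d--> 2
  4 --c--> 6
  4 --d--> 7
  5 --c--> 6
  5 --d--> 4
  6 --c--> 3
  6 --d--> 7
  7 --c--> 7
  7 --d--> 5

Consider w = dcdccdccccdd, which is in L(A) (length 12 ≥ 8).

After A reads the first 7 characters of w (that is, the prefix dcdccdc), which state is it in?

2

State sequence: 0 -d-> 2 -c-> 2 -d-> 2 -c-> 2 -c-> 2 -d-> 2 -c-> 2

After reading 7 characters, A is in state 2.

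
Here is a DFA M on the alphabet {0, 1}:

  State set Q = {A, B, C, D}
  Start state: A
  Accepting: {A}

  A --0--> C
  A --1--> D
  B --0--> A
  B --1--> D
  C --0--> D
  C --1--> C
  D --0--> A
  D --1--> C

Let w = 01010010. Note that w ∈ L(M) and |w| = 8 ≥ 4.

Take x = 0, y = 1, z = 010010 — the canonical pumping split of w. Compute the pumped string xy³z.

xy^3z = 0·1·1·1·010010 = 0111010010.
Reading y = 1 takes M from C back to C, so after x·y·y·y the machine is still in C, and z then leads to the accepting state A. Hence 0111010010 ∈ L(M).

0111010010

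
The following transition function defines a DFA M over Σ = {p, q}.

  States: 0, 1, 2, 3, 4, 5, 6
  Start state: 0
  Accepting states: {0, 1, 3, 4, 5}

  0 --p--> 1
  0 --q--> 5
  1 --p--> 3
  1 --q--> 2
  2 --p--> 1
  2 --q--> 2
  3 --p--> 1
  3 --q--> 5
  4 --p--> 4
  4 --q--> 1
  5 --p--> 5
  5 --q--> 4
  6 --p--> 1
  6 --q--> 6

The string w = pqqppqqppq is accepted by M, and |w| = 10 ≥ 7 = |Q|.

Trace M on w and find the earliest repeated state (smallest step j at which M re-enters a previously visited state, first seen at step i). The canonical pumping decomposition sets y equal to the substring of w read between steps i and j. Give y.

q

State sequence: 0 -p-> 1 -q-> 2 -q-> 2 -p-> 1 -p-> 3 -q-> 5 -q-> 4 -p-> 4 -p-> 4 -q-> 1
First repeat at step 3: 2 was already visited.

So i = 2, j = 3, giving x = w[0:2] = pq, y = w[2:3] = q, z = w[3:10] = ppqqppq.
Check: |xy| = 3 ≤ 7 and |y| = 1 ≥ 1. Reading y takes M from 2 back to 2, so every xyⁱz is accepted.
With |Q| = 7, pigeonhole forces a state repeat no later than step 7; the substring read between the first and second visits to that state can be pumped.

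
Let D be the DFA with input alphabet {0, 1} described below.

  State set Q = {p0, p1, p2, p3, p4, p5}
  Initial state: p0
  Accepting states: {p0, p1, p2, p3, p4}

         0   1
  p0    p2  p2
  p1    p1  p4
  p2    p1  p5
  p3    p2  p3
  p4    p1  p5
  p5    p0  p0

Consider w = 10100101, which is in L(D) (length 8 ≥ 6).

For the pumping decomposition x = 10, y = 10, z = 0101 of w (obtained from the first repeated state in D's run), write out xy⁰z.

100101

xy⁰z = xz = 10·0101 = 100101.
Reading y = 10 takes D from p1 back to p1, so after x the machine is still in p1, and z then leads to the accepting state p4. Hence 100101 ∈ L(D).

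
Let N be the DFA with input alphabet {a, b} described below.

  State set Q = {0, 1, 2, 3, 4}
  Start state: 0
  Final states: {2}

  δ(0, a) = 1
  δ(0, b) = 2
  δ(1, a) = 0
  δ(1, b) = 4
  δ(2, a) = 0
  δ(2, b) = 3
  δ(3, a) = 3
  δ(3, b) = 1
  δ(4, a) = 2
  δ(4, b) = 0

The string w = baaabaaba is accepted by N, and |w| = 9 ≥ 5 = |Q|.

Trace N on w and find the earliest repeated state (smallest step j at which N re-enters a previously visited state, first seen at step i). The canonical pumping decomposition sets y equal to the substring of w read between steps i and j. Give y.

State sequence: 0 -b-> 2 -a-> 0 -a-> 1 -a-> 0 -b-> 2 -a-> 0 -a-> 1 -b-> 4 -a-> 2
First repeat at step 2: 0 was already visited.

So i = 0, j = 2, giving x = w[0:0] = ε, y = w[0:2] = ba, z = w[2:9] = aabaaba.
Check: |xy| = 2 ≤ 5 and |y| = 2 ≥ 1. Reading y takes N from 0 back to 0, so every xyⁱz is accepted.
Since N has 5 states, any run of length ≥ 5 visits 5+1 states, so by pigeonhole some state repeats within the first 5 steps — that repeat gives the pumpable loop.

ba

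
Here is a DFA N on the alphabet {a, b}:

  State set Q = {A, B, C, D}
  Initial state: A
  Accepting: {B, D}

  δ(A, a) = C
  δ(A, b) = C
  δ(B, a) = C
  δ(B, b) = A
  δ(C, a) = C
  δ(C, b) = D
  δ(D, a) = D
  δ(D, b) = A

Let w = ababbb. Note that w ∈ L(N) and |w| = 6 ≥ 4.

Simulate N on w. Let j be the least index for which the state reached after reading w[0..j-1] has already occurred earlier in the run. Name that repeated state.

D

Run of N on w = a b a b b b:
  step 0: A  (start)
  step 1: C  (read a: A→C)
  step 2: D  (read b: C→D)
  step 3: D  (read a: D→D)   ← first repeat (D seen earlier)
  step 4: A  (read b: D→A)
  step 5: C  (read b: A→C)
  step 6: D  (read b: C→D)

The earliest repeat is at step j = 3: N is in D, which it already visited at step i = 2.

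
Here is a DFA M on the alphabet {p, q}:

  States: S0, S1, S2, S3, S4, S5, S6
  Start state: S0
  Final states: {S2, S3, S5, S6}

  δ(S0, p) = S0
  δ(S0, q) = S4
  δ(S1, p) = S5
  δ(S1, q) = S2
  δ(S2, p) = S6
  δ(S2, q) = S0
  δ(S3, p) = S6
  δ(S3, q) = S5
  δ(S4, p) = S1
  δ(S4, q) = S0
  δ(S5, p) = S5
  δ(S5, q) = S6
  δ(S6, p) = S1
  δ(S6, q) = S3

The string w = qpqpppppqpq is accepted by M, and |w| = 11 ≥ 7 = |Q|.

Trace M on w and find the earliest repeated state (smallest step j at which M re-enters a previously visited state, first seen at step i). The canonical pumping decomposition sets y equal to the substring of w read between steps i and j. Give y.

qpp

State sequence: S0 -q-> S4 -p-> S1 -q-> S2 -p-> S6 -p-> S1 -p-> S5 -p-> S5 -p-> S5 -q-> S6 -p-> S1 -q-> S2
First repeat at step 5: S1 was already visited.

So i = 2, j = 5, giving x = w[0:2] = qp, y = w[2:5] = qpp, z = w[5:11] = pppqpq.
Check: |xy| = 5 ≤ 7 and |y| = 3 ≥ 1. Reading y takes M from S1 back to S1, so every xyⁱz is accepted.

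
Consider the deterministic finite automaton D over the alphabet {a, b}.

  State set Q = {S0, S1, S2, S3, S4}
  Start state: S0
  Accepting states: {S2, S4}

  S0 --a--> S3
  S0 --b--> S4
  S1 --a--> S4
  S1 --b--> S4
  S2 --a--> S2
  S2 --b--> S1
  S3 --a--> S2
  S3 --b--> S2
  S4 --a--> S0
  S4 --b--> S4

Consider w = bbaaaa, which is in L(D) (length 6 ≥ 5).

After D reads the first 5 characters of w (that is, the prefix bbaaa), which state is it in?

Run of D on the first 5 characters of w = b b a a a:
  step 0: S0  (start)
  step 1: S4  (read b: S0→S4)
  step 2: S4  (read b: S4→S4)
  step 3: S0  (read a: S4→S0)
  step 4: S3  (read a: S0→S3)
  step 5: S2  (read a: S3→S2)

After reading 5 characters, D is in state S2.
(This kind of state-tracing is the core of the pumping-lemma construction: with 5 states, pigeonhole forces a repeat within the first 5 steps.)

S2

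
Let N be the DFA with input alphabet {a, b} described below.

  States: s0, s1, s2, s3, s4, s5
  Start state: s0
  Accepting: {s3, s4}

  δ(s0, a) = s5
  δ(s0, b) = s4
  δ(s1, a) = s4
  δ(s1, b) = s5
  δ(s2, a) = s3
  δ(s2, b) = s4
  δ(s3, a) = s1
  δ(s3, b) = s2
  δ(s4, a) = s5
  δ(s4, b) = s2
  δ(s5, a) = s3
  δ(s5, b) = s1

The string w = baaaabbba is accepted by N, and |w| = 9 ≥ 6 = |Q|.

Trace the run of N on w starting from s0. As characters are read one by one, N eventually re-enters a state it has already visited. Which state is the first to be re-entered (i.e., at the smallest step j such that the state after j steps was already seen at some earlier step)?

s4

State sequence: s0 -b-> s4 -a-> s5 -a-> s3 -a-> s1 -a-> s4 -b-> s2 -b-> s4 -b-> s2 -a-> s3
First repeat at step 5: s4 was already visited.

The earliest repeat is at step j = 5: N is in s4, which it already visited at step i = 1.
Since N has 6 states, any run of length ≥ 6 visits 6+1 states, so by pigeonhole some state repeats within the first 6 steps — that repeat gives the pumpable loop.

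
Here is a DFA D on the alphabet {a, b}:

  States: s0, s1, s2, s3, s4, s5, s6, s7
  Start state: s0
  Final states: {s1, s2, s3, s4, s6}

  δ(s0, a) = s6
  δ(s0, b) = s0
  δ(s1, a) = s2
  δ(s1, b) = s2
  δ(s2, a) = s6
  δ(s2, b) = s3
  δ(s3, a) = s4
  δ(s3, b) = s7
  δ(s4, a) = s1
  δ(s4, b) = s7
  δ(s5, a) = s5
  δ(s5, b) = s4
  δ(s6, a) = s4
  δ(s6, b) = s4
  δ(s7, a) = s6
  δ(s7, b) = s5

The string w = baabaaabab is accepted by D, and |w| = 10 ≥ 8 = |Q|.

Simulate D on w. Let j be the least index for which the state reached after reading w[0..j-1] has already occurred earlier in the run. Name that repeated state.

s0

State sequence: s0 -b-> s0 -a-> s6 -a-> s4 -b-> s7 -a-> s6 -a-> s4 -a-> s1 -b-> s2 -a-> s6 -b-> s4
First repeat at step 1: s0 was already visited.

The earliest repeat is at step j = 1: D is in s0, which it already visited at step i = 0.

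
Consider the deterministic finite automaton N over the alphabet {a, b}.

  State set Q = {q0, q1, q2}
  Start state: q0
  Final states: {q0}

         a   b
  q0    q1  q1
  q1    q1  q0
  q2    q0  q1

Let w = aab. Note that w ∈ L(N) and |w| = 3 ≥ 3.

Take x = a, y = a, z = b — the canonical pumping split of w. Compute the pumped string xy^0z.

ab

xy⁰z = xz = a·b = ab.
Reading y = a takes N from q1 back to q1, so after x the machine is still in q1, and z then leads to the accepting state q0. Hence ab ∈ L(N).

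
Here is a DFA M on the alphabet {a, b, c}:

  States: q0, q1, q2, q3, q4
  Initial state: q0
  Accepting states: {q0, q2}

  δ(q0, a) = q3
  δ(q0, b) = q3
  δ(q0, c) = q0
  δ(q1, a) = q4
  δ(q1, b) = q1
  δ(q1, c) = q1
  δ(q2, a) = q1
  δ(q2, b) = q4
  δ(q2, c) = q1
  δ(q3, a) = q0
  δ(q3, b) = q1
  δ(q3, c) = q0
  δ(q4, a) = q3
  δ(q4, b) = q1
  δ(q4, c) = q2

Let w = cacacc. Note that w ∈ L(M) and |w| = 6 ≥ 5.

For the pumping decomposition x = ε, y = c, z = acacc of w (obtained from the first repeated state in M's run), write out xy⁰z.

xy⁰z = xz = ε·acacc = acacc.
Reading y = c takes M from q0 back to q0, so after x the machine is still in q0, and z then leads to the accepting state q0. Hence acacc ∈ L(M).

acacc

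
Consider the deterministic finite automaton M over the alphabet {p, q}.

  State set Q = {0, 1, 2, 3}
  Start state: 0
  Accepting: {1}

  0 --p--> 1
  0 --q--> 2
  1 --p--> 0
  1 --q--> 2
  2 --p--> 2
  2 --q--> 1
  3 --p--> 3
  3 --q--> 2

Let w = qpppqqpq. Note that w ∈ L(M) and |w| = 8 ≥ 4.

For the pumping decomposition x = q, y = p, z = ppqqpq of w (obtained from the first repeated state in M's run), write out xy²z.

xy^2z = q·p·p·ppqqpq = qppppqqpq.
Reading y = p takes M from 2 back to 2, so after x·y·y the machine is still in 2, and z then leads to the accepting state 1. Hence qppppqqpq ∈ L(M).

qppppqqpq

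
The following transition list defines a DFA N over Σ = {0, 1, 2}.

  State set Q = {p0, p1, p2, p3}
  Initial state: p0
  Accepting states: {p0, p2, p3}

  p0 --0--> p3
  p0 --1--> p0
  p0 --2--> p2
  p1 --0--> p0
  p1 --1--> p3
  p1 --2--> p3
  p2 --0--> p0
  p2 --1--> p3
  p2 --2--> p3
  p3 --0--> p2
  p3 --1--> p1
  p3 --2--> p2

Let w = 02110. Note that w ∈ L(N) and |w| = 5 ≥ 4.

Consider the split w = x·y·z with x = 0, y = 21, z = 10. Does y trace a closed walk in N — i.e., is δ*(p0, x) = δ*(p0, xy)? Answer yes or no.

Run of N on the first 3 characters of w = 0 2 1:
  step 0: p0  (start)
  step 1: p3  (read 0: p0→p3)
  step 2: p2  (read 2: p3→p2)
  step 3: p3  (read 1: p2→p3)

After x (step 1): p3. After xy (step 3): p3.
They match, so y = 21 drives N around a cycle from p3 back to itself; pumping y any number of times keeps N in p3 before reading z, and xyⁱz ∈ L(N) for every i ≥ 0.

yes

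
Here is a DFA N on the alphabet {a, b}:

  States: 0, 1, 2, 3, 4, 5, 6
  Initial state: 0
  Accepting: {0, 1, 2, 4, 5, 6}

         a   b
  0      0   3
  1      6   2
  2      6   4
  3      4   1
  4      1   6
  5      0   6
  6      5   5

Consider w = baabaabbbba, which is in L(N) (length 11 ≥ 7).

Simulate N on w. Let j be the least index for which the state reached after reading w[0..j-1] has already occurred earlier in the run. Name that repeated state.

Run of N on w = b a a b a a b b b b a:
  step 0: 0  (start)
  step 1: 3  (read b: 0→3)
  step 2: 4  (read a: 3→4)
  step 3: 1  (read a: 4→1)
  step 4: 2  (read b: 1→2)
  step 5: 6  (read a: 2→6)
  step 6: 5  (read a: 6→5)
  step 7: 6  (read b: 5→6)   ← first repeat (6 seen earlier)
  step 8: 5  (read b: 6→5)
  step 9: 6  (read b: 5→6)
  step 10: 5  (read b: 6→5)
  step 11: 0  (read a: 5→0)

The earliest repeat is at step j = 7: N is in 6, which it already visited at step i = 5.

6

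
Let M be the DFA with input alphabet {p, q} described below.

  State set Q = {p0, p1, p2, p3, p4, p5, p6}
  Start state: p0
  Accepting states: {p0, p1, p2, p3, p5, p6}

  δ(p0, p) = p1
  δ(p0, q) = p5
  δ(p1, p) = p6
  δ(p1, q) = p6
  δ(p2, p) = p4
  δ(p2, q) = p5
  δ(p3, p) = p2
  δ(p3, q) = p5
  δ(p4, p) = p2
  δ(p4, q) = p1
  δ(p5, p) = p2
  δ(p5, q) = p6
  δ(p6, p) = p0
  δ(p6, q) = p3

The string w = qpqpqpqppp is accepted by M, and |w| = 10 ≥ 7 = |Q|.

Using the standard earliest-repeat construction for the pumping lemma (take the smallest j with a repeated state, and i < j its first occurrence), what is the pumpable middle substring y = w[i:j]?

Run of M on w = q p q p q p q p p p:
  step 0: p0  (start)
  step 1: p5  (read q: p0→p5)
  step 2: p2  (read p: p5→p2)
  step 3: p5  (read q: p2→p5)   ← first repeat (p5 seen earlier)
  step 4: p2  (read p: p5→p2)
  step 5: p5  (read q: p2→p5)
  step 6: p2  (read p: p5→p2)
  step 7: p5  (read q: p2→p5)
  step 8: p2  (read p: p5→p2)
  step 9: p4  (read p: p2→p4)
  step 10: p2  (read p: p4→p2)

So i = 1, j = 3, giving x = w[0:1] = q, y = w[1:3] = pq, z = w[3:10] = pqpqppp.
Check: |xy| = 3 ≤ 7 and |y| = 2 ≥ 1. Reading y takes M from p5 back to p5, so every xyⁱz is accepted.

pq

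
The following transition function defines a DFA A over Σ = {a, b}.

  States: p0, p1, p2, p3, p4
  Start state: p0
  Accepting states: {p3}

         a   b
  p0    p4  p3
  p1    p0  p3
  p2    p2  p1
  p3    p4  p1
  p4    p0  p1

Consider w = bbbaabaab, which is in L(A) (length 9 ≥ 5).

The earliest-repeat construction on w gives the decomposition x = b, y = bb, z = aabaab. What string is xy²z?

xy^2z = b·bb·bb·aabaab = bbbbbaabaab.
Reading y = bb takes A from p3 back to p3, so after x·y·y the machine is still in p3, and z then leads to the accepting state p3. Hence bbbbbaabaab ∈ L(A).

bbbbbaabaab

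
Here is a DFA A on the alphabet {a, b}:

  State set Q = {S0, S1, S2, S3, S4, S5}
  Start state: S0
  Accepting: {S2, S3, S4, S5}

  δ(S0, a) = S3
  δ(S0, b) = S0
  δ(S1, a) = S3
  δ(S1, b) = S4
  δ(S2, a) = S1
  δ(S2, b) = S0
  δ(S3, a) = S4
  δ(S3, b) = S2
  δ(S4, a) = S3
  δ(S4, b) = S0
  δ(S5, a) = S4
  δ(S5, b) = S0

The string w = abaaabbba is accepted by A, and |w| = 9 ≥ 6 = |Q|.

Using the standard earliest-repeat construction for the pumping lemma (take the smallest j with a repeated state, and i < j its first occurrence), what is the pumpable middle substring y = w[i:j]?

baa

Run of A on w = a b a a a b b b a:
  step 0: S0  (start)
  step 1: S3  (read a: S0→S3)
  step 2: S2  (read b: S3→S2)
  step 3: S1  (read a: S2→S1)
  step 4: S3  (read a: S1→S3)   ← first repeat (S3 seen earlier)
  step 5: S4  (read a: S3→S4)
  step 6: S0  (read b: S4→S0)
  step 7: S0  (read b: S0→S0)
  step 8: S0  (read b: S0→S0)
  step 9: S3  (read a: S0→S3)

So i = 1, j = 4, giving x = w[0:1] = a, y = w[1:4] = baa, z = w[4:9] = abbba.
Check: |xy| = 4 ≤ 6 and |y| = 3 ≥ 1. Reading y takes A from S3 back to S3, so every xyⁱz is accepted.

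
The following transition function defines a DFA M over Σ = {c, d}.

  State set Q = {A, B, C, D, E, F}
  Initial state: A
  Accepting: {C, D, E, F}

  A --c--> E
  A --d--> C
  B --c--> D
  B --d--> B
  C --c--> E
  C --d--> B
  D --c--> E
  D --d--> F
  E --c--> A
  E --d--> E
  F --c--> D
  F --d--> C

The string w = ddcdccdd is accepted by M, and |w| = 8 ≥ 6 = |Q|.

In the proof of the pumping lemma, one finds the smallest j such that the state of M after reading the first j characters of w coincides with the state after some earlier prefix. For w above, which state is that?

Run of M on w = d d c d c c d d:
  step 0: A  (start)
  step 1: C  (read d: A→C)
  step 2: B  (read d: C→B)
  step 3: D  (read c: B→D)
  step 4: F  (read d: D→F)
  step 5: D  (read c: F→D)   ← first repeat (D seen earlier)
  step 6: E  (read c: D→E)
  step 7: E  (read d: E→E)
  step 8: E  (read d: E→E)

The earliest repeat is at step j = 5: M is in D, which it already visited at step i = 3.

D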